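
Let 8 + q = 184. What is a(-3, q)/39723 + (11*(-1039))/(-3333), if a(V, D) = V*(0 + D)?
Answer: 13704071/4012023 ≈ 3.4158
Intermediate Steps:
q = 176 (q = -8 + 184 = 176)
a(V, D) = D*V (a(V, D) = V*D = D*V)
a(-3, q)/39723 + (11*(-1039))/(-3333) = (176*(-3))/39723 + (11*(-1039))/(-3333) = -528*1/39723 - 11429*(-1/3333) = -176/13241 + 1039/303 = 13704071/4012023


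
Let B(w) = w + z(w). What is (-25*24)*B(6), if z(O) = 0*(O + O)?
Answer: -3600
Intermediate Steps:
z(O) = 0 (z(O) = 0*(2*O) = 0)
B(w) = w (B(w) = w + 0 = w)
(-25*24)*B(6) = -25*24*6 = -600*6 = -3600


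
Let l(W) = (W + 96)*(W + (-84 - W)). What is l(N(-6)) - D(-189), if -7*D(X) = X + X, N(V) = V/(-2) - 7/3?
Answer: -8174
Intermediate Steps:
N(V) = -7/3 - V/2 (N(V) = V*(-1/2) - 7*1/3 = -V/2 - 7/3 = -7/3 - V/2)
D(X) = -2*X/7 (D(X) = -(X + X)/7 = -2*X/7)
l(W) = -8064 - 84*W (l(W) = (96 + W)*(-84) = -8064 - 84*W)
l(N(-6)) - D(-189) = (-8064 - 84*(-7/3 - 1/2*(-6))) - (-2)*(-189)/7 = (-8064 - 84*(-7/3 + 3)) - 1*54 = (-8064 - 84*2/3) - 54 = (-8064 - 56) - 54 = -8120 - 54 = -8174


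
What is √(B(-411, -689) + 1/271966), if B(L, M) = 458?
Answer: √33876201633414/271966 ≈ 21.401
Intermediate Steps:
√(B(-411, -689) + 1/271966) = √(458 + 1/271966) = √(124560429/271966) = √33876201633414/271966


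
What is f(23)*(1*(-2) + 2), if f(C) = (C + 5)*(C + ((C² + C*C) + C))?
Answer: 0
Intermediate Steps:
f(C) = (5 + C)*(2*C + 2*C²) (f(C) = (5 + C)*(C + ((C² + C²) + C)) = (5 + C)*(C + (2*C² + C)) = (5 + C)*(C + (C + 2*C²)) = (5 + C)*(2*C + 2*C²))
f(23)*(1*(-2) + 2) = (2*23*(5 + 23² + 6*23))*(1*(-2) + 2) = (2*23*(5 + 529 + 138))*(-2 + 2) = (2*23*672)*0 = 30912*0 = 0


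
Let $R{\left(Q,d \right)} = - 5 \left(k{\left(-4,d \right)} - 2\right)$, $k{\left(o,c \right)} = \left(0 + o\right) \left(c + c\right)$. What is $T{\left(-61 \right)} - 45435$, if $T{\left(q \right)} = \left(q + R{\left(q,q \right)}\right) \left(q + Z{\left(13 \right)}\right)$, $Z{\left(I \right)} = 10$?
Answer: $81606$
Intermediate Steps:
$k{\left(o,c \right)} = 2 c o$ ($k{\left(o,c \right)} = o 2 c = 2 c o$)
$R{\left(Q,d \right)} = 10 + 40 d$ ($R{\left(Q,d \right)} = - 5 \left(2 d \left(-4\right) - 2\right) = - 5 \left(- 8 d - 2\right) = - 5 \left(-2 - 8 d\right) = 10 + 40 d$)
$T{\left(q \right)} = \left(10 + q\right) \left(10 + 41 q\right)$ ($T{\left(q \right)} = \left(q + \left(10 + 40 q\right)\right) \left(q + 10\right) = \left(10 + 41 q\right) \left(10 + q\right) = \left(10 + q\right) \left(10 + 41 q\right)$)
$T{\left(-61 \right)} - 45435 = \left(100 + 41 \left(-61\right)^{2} + 420 \left(-61\right)\right) - 45435 = \left(100 + 41 \cdot 3721 - 25620\right) - 45435 = \left(100 + 152561 - 25620\right) - 45435 = 127041 - 45435 = 81606$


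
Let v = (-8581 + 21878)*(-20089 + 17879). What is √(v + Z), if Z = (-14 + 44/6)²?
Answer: I*√264476930/3 ≈ 5420.9*I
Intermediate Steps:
Z = 400/9 (Z = (-14 + 44*(⅙))² = (-14 + 22/3)² = (-20/3)² = 400/9 ≈ 44.444)
v = -29386370 (v = 13297*(-2210) = -29386370)
√(v + Z) = √(-29386370 + 400/9) = √(-264476930/9) = I*√264476930/3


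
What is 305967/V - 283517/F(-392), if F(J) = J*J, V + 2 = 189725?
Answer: -2257860901/9717865024 ≈ -0.23234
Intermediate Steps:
V = 189723 (V = -2 + 189725 = 189723)
F(J) = J**2
305967/V - 283517/F(-392) = 305967/189723 - 283517/((-392)**2) = 305967*(1/189723) - 283517/153664 = 101989/63241 - 283517*1/153664 = 101989/63241 - 283517/153664 = -2257860901/9717865024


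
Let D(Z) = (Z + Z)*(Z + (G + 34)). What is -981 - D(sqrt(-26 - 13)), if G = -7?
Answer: -903 - 54*I*sqrt(39) ≈ -903.0 - 337.23*I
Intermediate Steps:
D(Z) = 2*Z*(27 + Z) (D(Z) = (Z + Z)*(Z + (-7 + 34)) = (2*Z)*(Z + 27) = (2*Z)*(27 + Z) = 2*Z*(27 + Z))
-981 - D(sqrt(-26 - 13)) = -981 - 2*sqrt(-26 - 13)*(27 + sqrt(-26 - 13)) = -981 - 2*sqrt(-39)*(27 + sqrt(-39)) = -981 - 2*I*sqrt(39)*(27 + I*sqrt(39))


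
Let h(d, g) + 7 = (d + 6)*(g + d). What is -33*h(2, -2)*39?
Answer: 9009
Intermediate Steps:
h(d, g) = -7 + (6 + d)*(d + g) (h(d, g) = -7 + (d + 6)*(g + d) = -7 + (6 + d)*(d + g))
-33*h(2, -2)*39 = -33*(-7 + 2**2 + 6*2 + 6*(-2) + 2*(-2))*39 = -33*(-7 + 4 + 12 - 12 - 4)*39 = -33*(-7)*39 = 231*39 = 9009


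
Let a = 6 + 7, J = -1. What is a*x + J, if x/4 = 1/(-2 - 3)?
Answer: -57/5 ≈ -11.400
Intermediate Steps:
a = 13
x = -⅘ (x = 4/(-2 - 3) = 4/(-5) = 4*(-⅕) = -⅘ ≈ -0.80000)
a*x + J = 13*(-⅘) - 1 = -52/5 - 1 = -57/5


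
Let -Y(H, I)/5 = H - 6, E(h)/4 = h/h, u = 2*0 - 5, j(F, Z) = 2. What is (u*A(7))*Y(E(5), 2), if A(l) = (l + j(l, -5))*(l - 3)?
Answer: -1800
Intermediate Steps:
A(l) = (-3 + l)*(2 + l) (A(l) = (l + 2)*(l - 3) = (2 + l)*(-3 + l) = (-3 + l)*(2 + l))
u = -5 (u = 0 - 5 = -5)
E(h) = 4 (E(h) = 4*(h/h) = 4*1 = 4)
Y(H, I) = 30 - 5*H (Y(H, I) = -5*(H - 6) = -5*(-6 + H) = 30 - 5*H)
(u*A(7))*Y(E(5), 2) = (-5*(-6 + 7² - 1*7))*(30 - 5*4) = (-5*(-6 + 49 - 7))*(30 - 20) = -5*36*10 = -180*10 = -1800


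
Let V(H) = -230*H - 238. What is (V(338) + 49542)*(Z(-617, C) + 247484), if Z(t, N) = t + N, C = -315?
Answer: -7010952672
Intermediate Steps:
Z(t, N) = N + t
V(H) = -238 - 230*H
(V(338) + 49542)*(Z(-617, C) + 247484) = ((-238 - 230*338) + 49542)*((-315 - 617) + 247484) = ((-238 - 77740) + 49542)*(-932 + 247484) = (-77978 + 49542)*246552 = -28436*246552 = -7010952672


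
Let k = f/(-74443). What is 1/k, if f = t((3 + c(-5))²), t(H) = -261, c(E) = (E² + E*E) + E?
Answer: 2567/9 ≈ 285.22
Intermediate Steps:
c(E) = E + 2*E² (c(E) = (E² + E²) + E = 2*E² + E = E + 2*E²)
f = -261
k = 9/2567 (k = -261/(-74443) = -261*(-1/74443) = 9/2567 ≈ 0.0035060)
1/k = 1/(9/2567) = 2567/9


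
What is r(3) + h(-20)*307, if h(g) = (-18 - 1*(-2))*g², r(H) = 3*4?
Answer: -1964788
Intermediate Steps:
r(H) = 12
h(g) = -16*g² (h(g) = (-18 + 2)*g² = -16*g²)
r(3) + h(-20)*307 = 12 - 16*(-20)²*307 = 12 - 16*400*307 = 12 - 6400*307 = 12 - 1964800 = -1964788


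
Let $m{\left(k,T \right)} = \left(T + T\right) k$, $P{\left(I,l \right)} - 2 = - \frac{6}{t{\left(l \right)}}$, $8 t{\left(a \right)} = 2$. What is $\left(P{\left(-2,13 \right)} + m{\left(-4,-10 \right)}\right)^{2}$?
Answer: $3364$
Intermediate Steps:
$t{\left(a \right)} = \frac{1}{4}$ ($t{\left(a \right)} = \frac{1}{8} \cdot 2 = \frac{1}{4}$)
$P{\left(I,l \right)} = -22$ ($P{\left(I,l \right)} = 2 - 6 \frac{1}{\frac{1}{4}} = 2 - 24 = -22$)
$m{\left(k,T \right)} = 2 T k$
$\left(P{\left(-2,13 \right)} + m{\left(-4,-10 \right)}\right)^{2} = \left(-22 + 2 \left(-10\right) \left(-4\right)\right)^{2} = \left(-22 + 80\right)^{2} = 58^{2} = 3364$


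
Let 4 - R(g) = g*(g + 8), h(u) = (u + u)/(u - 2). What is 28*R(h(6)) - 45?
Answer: -857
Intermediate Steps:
h(u) = 2*u/(-2 + u) (h(u) = (2*u)/(-2 + u) = 2*u/(-2 + u))
R(g) = 4 - g*(8 + g) (R(g) = 4 - g*(g + 8) = 4 - g*(8 + g))
28*R(h(6)) - 45 = 28*(4 - (2*6/(-2 + 6))² - 16*6/(-2 + 6)) - 45 = 28*(4 - (2*6/4)² - 16*6/4) - 45 = 28*(4 - (2*6*(¼))² - 16*6/4) - 45 = 28*(4 - 1*3² - 8*3) - 45 = 28*(4 - 1*9 - 24) - 45 = 28*(4 - 9 - 24) - 45 = 28*(-29) - 45 = -812 - 45 = -857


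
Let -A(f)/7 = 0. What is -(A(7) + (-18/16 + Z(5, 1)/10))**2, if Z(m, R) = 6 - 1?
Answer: -25/64 ≈ -0.39063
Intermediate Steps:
Z(m, R) = 5
A(f) = 0 (A(f) = -7*0 = 0)
-(A(7) + (-18/16 + Z(5, 1)/10))**2 = -(0 + (-18/16 + 5/10))**2 = -(0 + (-18*1/16 + 5*(1/10)))**2 = -(0 + (-9/8 + 1/2))**2 = -(0 - 5/8)**2 = -(-5/8)**2 = -1*25/64 = -25/64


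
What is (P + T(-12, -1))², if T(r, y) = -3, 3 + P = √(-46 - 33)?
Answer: (6 - I*√79)² ≈ -43.0 - 106.66*I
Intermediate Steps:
P = -3 + I*√79 (P = -3 + √(-46 - 33) = -3 + √(-79) = -3 + I*√79 ≈ -3.0 + 8.8882*I)
(P + T(-12, -1))² = ((-3 + I*√79) - 3)² = (-6 + I*√79)²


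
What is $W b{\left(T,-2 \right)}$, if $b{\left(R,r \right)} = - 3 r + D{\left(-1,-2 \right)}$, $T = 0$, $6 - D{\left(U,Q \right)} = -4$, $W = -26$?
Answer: $-416$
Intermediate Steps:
$D{\left(U,Q \right)} = 10$ ($D{\left(U,Q \right)} = 6 - -4 = 6 + 4 = 10$)
$b{\left(R,r \right)} = 10 - 3 r$ ($b{\left(R,r \right)} = - 3 r + 10 = 10 - 3 r$)
$W b{\left(T,-2 \right)} = - 26 \left(10 - -6\right) = - 26 \left(10 + 6\right) = \left(-26\right) 16 = -416$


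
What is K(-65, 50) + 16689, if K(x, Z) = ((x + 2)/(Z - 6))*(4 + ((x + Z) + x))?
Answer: 184776/11 ≈ 16798.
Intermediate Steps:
K(x, Z) = (2 + x)*(4 + Z + 2*x)/(-6 + Z) (K(x, Z) = ((2 + x)/(-6 + Z))*(4 + ((Z + x) + x)) = ((2 + x)/(-6 + Z))*(4 + (Z + 2*x)) = ((2 + x)/(-6 + Z))*(4 + Z + 2*x) = (2 + x)*(4 + Z + 2*x)/(-6 + Z))
K(-65, 50) + 16689 = (8 + 2*50 + 2*(-65)² + 8*(-65) + 50*(-65))/(-6 + 50) + 16689 = (8 + 100 + 2*4225 - 520 - 3250)/44 + 16689 = (8 + 100 + 8450 - 520 - 3250)/44 + 16689 = (1/44)*4788 + 16689 = 1197/11 + 16689 = 184776/11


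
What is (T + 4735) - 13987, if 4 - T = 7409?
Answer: -16657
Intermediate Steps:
T = -7405 (T = 4 - 1*7409 = 4 - 7409 = -7405)
(T + 4735) - 13987 = (-7405 + 4735) - 13987 = -2670 - 13987 = -16657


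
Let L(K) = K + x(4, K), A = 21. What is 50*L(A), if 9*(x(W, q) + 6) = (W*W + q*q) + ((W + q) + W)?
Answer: 3450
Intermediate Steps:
x(W, q) = -6 + q/9 + W²/9 + q²/9 + 2*W/9 (x(W, q) = -6 + ((W*W + q*q) + ((W + q) + W))/9 = -6 + ((W² + q²) + (q + 2*W))/9 = -6 + (q + W² + q² + 2*W)/9 = -6 + (q/9 + W²/9 + q²/9 + 2*W/9) = -6 + q/9 + W²/9 + q²/9 + 2*W/9)
L(K) = -10/3 + K²/9 + 10*K/9 (L(K) = K + (-6 + K/9 + (⅑)*4² + K²/9 + (2/9)*4) = K + (-6 + K/9 + (⅑)*16 + K²/9 + 8/9) = K + (-6 + K/9 + 16/9 + K²/9 + 8/9) = K + (-10/3 + K/9 + K²/9) = -10/3 + K²/9 + 10*K/9)
50*L(A) = 50*(-10/3 + (⅑)*21² + (10/9)*21) = 50*(-10/3 + (⅑)*441 + 70/3) = 50*(-10/3 + 49 + 70/3) = 50*69 = 3450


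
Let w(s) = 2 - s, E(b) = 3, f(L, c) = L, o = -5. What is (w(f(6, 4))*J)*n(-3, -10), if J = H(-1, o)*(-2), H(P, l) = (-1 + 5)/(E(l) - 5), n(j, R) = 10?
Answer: -160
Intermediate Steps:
H(P, l) = -2 (H(P, l) = (-1 + 5)/(3 - 5) = 4/(-2) = 4*(-½) = -2)
J = 4 (J = -2*(-2) = 4)
(w(f(6, 4))*J)*n(-3, -10) = ((2 - 1*6)*4)*10 = ((2 - 6)*4)*10 = -4*4*10 = -16*10 = -160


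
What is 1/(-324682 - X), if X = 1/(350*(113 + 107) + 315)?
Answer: -77315/25102788831 ≈ -3.0799e-6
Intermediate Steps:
X = 1/77315 (X = 1/(350*220 + 315) = 1/(77000 + 315) = 1/77315 ≈ 1.2934e-5)
1/(-324682 - X) = 1/(-324682 - 1*1/77315) = 1/(-324682 - 1/77315) = 1/(-25102788831/77315) = -77315/25102788831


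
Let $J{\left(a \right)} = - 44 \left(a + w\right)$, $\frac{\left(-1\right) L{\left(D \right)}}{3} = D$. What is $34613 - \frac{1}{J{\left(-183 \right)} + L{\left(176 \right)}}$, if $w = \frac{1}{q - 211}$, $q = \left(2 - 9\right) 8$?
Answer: $\frac{69535855309}{2008952} \approx 34613.0$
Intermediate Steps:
$L{\left(D \right)} = - 3 D$
$q = -56$ ($q = \left(-7\right) 8 = -56$)
$w = - \frac{1}{267}$ ($w = \frac{1}{-56 - 211} = \frac{1}{-267} = - \frac{1}{267} \approx -0.0037453$)
$J{\left(a \right)} = \frac{44}{267} - 44 a$ ($J{\left(a \right)} = - 44 \left(a - \frac{1}{267}\right) = - 44 \left(- \frac{1}{267} + a\right) = \frac{44}{267} - 44 a$)
$34613 - \frac{1}{J{\left(-183 \right)} + L{\left(176 \right)}} = 34613 - \frac{1}{\left(\frac{44}{267} - -8052\right) - 528} = 34613 - \frac{1}{\left(\frac{44}{267} + 8052\right) - 528} = 34613 - \frac{1}{\frac{2149928}{267} - 528} = 34613 - \frac{1}{\frac{2008952}{267}} = 34613 - \frac{267}{2008952} = \frac{69535855309}{2008952}$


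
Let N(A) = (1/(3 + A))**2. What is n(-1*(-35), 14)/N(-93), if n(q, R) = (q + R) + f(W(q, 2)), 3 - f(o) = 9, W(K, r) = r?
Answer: 348300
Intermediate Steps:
f(o) = -6 (f(o) = 3 - 1*9 = 3 - 9 = -6)
N(A) = (3 + A)**(-2)
n(q, R) = -6 + R + q (n(q, R) = (q + R) - 6 = (R + q) - 6 = -6 + R + q)
n(-1*(-35), 14)/N(-93) = (-6 + 14 - 1*(-35))/((3 - 93)**(-2)) = (-6 + 14 + 35)/((-90)**(-2)) = 43/(1/8100) = 43*8100 = 348300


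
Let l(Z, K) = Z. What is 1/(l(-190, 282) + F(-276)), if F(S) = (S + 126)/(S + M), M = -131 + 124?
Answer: -283/53620 ≈ -0.0052779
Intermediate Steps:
M = -7
F(S) = (126 + S)/(-7 + S) (F(S) = (S + 126)/(S - 7) = (126 + S)/(-7 + S))
1/(l(-190, 282) + F(-276)) = 1/(-190 + (126 - 276)/(-7 - 276)) = 1/(-190 - 150/(-283)) = 1/(-190 - 1/283*(-150)) = 1/(-190 + 150/283) = 1/(-53620/283) = -283/53620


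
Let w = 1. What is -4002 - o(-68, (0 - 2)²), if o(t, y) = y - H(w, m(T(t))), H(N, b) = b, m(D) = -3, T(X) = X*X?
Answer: -4009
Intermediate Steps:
T(X) = X²
o(t, y) = 3 + y (o(t, y) = y - 1*(-3) = y + 3 = 3 + y)
-4002 - o(-68, (0 - 2)²) = -4002 - (3 + (0 - 2)²) = -4002 - (3 + (-2)²) = -4002 - (3 + 4) = -4002 - 1*7 = -4002 - 7 = -4009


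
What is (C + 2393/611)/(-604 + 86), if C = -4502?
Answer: 2748329/316498 ≈ 8.6836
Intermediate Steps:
(C + 2393/611)/(-604 + 86) = (-4502 + 2393/611)/(-604 + 86) = (-4502 + 2393*(1/611))/(-518) = (-4502 + 2393/611)*(-1/518) = -2748329/611*(-1/518) = 2748329/316498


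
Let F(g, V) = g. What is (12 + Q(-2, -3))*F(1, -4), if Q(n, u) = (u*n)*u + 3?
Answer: -3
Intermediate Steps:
Q(n, u) = 3 + n*u**2 (Q(n, u) = (n*u)*u + 3 = n*u**2 + 3 = 3 + n*u**2)
(12 + Q(-2, -3))*F(1, -4) = (12 + (3 - 2*(-3)**2))*1 = (12 + (3 - 2*9))*1 = (12 + (3 - 18))*1 = (12 - 15)*1 = -3*1 = -3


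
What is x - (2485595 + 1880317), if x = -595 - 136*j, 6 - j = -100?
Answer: -4380923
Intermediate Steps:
j = 106 (j = 6 - 1*(-100) = 6 + 100 = 106)
x = -15011 (x = -595 - 136*106 = -595 - 14416 = -15011)
x - (2485595 + 1880317) = -15011 - (2485595 + 1880317) = -15011 - 1*4365912 = -15011 - 4365912 = -4380923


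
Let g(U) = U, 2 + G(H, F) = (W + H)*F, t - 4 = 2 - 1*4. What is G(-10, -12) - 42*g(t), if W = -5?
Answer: 94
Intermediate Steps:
t = 2 (t = 4 + (2 - 1*4) = 4 + (2 - 4) = 4 - 2 = 2)
G(H, F) = -2 + F*(-5 + H) (G(H, F) = -2 + (-5 + H)*F = -2 + F*(-5 + H))
G(-10, -12) - 42*g(t) = (-2 - 5*(-12) - 12*(-10)) - 42*2 = (-2 + 60 + 120) - 84 = 178 - 84 = 94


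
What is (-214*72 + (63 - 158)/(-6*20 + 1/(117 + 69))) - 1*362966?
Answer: -8444911636/22319 ≈ -3.7837e+5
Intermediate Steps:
(-214*72 + (63 - 158)/(-6*20 + 1/(117 + 69))) - 1*362966 = (-15408 - 95/(-120 + 1/186)) - 362966 = (-15408 - 95/(-22319/186)) - 362966 = (-15408 - 95*(-186/22319)) - 362966 = (-15408 + 17670/22319) - 362966 = -343873482/22319 - 362966 = -8444911636/22319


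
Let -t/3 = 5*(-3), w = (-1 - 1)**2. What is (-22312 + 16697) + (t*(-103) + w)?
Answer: -10246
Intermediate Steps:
w = 4 (w = (-2)**2 = 4)
t = 45 (t = -15*(-3) = -3*(-15) = 45)
(-22312 + 16697) + (t*(-103) + w) = (-22312 + 16697) + (45*(-103) + 4) = -5615 + (-4635 + 4) = -5615 - 4631 = -10246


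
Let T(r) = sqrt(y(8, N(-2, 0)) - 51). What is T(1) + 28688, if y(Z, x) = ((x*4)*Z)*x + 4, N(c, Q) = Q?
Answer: 28688 + I*sqrt(47) ≈ 28688.0 + 6.8557*I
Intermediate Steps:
y(Z, x) = 4 + 4*Z*x**2 (y(Z, x) = ((4*x)*Z)*x + 4 = (4*Z*x)*x + 4 = 4*Z*x**2 + 4 = 4 + 4*Z*x**2)
T(r) = I*sqrt(47) (T(r) = sqrt((4 + 4*8*0**2) - 51) = sqrt((4 + 4*8*0) - 51) = sqrt((4 + 0) - 51) = sqrt(4 - 51) = sqrt(-47) = I*sqrt(47))
T(1) + 28688 = I*sqrt(47) + 28688 = 28688 + I*sqrt(47)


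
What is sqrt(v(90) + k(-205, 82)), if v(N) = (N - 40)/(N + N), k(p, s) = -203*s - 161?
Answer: I*sqrt(605042)/6 ≈ 129.64*I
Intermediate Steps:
k(p, s) = -161 - 203*s
v(N) = (-40 + N)/(2*N) (v(N) = (-40 + N)/((2*N)) = (-40 + N)*(1/(2*N)) = (-40 + N)/(2*N))
sqrt(v(90) + k(-205, 82)) = sqrt((1/2)*(-40 + 90)/90 + (-161 - 203*82)) = sqrt((1/2)*(1/90)*50 + (-161 - 16646)) = sqrt(5/18 - 16807) = sqrt(-302521/18) = I*sqrt(605042)/6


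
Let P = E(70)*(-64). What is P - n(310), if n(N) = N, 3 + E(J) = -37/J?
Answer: -2946/35 ≈ -84.171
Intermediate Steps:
E(J) = -3 - 37/J
P = 7904/35 (P = (-3 - 37/70)*(-64) = -247/70*(-64) = 7904/35 ≈ 225.83)
P - n(310) = 7904/35 - 1*310 = 7904/35 - 310 = -2946/35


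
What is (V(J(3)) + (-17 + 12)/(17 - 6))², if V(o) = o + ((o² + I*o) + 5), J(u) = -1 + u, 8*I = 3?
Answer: 247009/1936 ≈ 127.59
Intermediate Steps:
I = 3/8 (I = (⅛)*3 = 3/8 ≈ 0.37500)
V(o) = 5 + o² + 11*o/8 (V(o) = o + ((o² + 3*o/8) + 5) = o + (5 + o² + 3*o/8) = 5 + o² + 11*o/8)
(V(J(3)) + (-17 + 12)/(17 - 6))² = ((5 + (-1 + 3)² + 11*(-1 + 3)/8) + (-17 + 12)/(17 - 6))² = ((5 + 2² + (11/8)*2) - 5/11)² = ((5 + 4 + 11/4) - 5*1/11)² = (47/4 - 5/11)² = (497/44)² = 247009/1936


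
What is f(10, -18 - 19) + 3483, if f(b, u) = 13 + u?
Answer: 3459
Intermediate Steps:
f(10, -18 - 19) + 3483 = (13 + (-18 - 19)) + 3483 = (13 - 37) + 3483 = -24 + 3483 = 3459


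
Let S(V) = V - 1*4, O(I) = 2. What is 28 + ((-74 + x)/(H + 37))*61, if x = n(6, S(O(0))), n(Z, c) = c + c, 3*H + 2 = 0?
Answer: -11222/109 ≈ -102.95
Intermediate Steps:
H = -⅔ (H = -⅔ + (⅓)*0 = -⅔ + 0 = -⅔ ≈ -0.66667)
S(V) = -4 + V (S(V) = V - 4 = -4 + V)
n(Z, c) = 2*c
x = -4 (x = 2*(-4 + 2) = 2*(-2) = -4)
28 + ((-74 + x)/(H + 37))*61 = 28 + ((-74 - 4)/(-⅔ + 37))*61 = 28 - 78/109/3*61 = 28 - 78*3/109*61 = 28 - 234/109*61 = 28 - 14274/109 = -11222/109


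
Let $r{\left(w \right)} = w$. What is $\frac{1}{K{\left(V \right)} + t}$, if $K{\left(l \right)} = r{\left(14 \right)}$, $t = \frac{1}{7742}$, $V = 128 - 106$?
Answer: $\frac{7742}{108389} \approx 0.071428$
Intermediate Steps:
$V = 22$ ($V = 128 - 106 = 22$)
$t = \frac{1}{7742} \approx 0.00012917$
$K{\left(l \right)} = 14$
$\frac{1}{K{\left(V \right)} + t} = \frac{1}{14 + \frac{1}{7742}} = \frac{1}{\frac{108389}{7742}} = \frac{7742}{108389}$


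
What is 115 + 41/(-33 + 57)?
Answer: 2801/24 ≈ 116.71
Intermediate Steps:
115 + 41/(-33 + 57) = 115 + 41/24 = 2801/24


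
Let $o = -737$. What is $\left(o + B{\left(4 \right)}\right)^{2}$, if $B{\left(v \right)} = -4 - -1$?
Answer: $547600$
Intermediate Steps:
$B{\left(v \right)} = -3$ ($B{\left(v \right)} = -4 + 1 = -3$)
$\left(o + B{\left(4 \right)}\right)^{2} = \left(-737 - 3\right)^{2} = \left(-740\right)^{2} = 547600$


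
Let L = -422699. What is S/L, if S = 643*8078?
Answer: -5194154/422699 ≈ -12.288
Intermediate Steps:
S = 5194154
S/L = 5194154/(-422699) = 5194154*(-1/422699) = -5194154/422699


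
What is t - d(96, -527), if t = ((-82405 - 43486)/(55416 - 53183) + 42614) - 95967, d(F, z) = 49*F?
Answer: -129767172/2233 ≈ -58113.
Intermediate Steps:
t = -119263140/2233 (t = (-125891/2233 + 42614) - 95967 = 95031171/2233 - 95967 = -119263140/2233 ≈ -53409.)
t - d(96, -527) = -119263140/2233 - 49*96 = -119263140/2233 - 1*4704 = -119263140/2233 - 4704 = -129767172/2233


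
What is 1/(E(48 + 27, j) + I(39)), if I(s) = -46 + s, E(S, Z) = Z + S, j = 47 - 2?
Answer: 1/113 ≈ 0.0088496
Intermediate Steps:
j = 45
E(S, Z) = S + Z
1/(E(48 + 27, j) + I(39)) = 1/(((48 + 27) + 45) + (-46 + 39)) = 1/((75 + 45) - 7) = 1/(120 - 7) = 1/113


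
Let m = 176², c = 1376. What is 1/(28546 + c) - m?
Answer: -926863871/29922 ≈ -30976.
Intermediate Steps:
m = 30976
1/(28546 + c) - m = 1/(28546 + 1376) - 1*30976 = 1/29922 - 30976 = -926863871/29922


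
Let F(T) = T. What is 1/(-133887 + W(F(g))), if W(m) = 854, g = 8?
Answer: -1/133033 ≈ -7.5169e-6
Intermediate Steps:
1/(-133887 + W(F(g))) = 1/(-133887 + 854) = 1/(-133033) = -1/133033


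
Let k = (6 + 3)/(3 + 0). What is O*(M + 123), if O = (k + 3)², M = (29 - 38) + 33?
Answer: 5292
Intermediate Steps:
k = 3 (k = 9/3 = 9*(⅓) = 3)
M = 24 (M = -9 + 33 = 24)
O = 36 (O = (3 + 3)² = 6² = 36)
O*(M + 123) = 36*(24 + 123) = 36*147 = 5292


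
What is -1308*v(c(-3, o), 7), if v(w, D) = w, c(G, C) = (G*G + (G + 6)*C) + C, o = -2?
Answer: -1308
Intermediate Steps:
c(G, C) = C + G² + C*(6 + G) (c(G, C) = (G² + (6 + G)*C) + C = (G² + C*(6 + G)) + C = C + G² + C*(6 + G))
-1308*v(c(-3, o), 7) = -1308*((-3)² + 7*(-2) - 2*(-3)) = -1308*(9 - 14 + 6) = -1308*1 = -1308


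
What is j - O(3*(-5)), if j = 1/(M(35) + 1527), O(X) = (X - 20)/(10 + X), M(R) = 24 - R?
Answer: -10611/1516 ≈ -6.9993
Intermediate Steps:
O(X) = (-20 + X)/(10 + X)
j = 1/1516 (j = 1/((24 - 1*35) + 1527) = 1/((24 - 35) + 1527) = 1/(-11 + 1527) = 1/1516 ≈ 0.00065963)
j - O(3*(-5)) = 1/1516 - (-20 + 3*(-5))/(10 + 3*(-5)) = 1/1516 - (-20 - 15)/(10 - 15) = 1/1516 - (-35)/(-5) = 1/1516 - (-1)*(-35)/5 = 1/1516 - 1*7 = 1/1516 - 7 = -10611/1516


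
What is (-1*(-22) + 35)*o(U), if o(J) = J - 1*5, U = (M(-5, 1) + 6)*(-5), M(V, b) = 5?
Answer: -3420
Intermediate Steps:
U = -55 (U = (5 + 6)*(-5) = 11*(-5) = -55)
o(J) = -5 + J (o(J) = J - 5 = -5 + J)
(-1*(-22) + 35)*o(U) = (-1*(-22) + 35)*(-5 - 55) = (22 + 35)*(-60) = 57*(-60) = -3420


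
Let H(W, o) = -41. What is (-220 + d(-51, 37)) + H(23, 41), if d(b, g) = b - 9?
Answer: -321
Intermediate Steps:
d(b, g) = -9 + b
(-220 + d(-51, 37)) + H(23, 41) = (-220 + (-9 - 51)) - 41 = (-220 - 60) - 41 = -280 - 41 = -321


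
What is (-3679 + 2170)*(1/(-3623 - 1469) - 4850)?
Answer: 37266567309/5092 ≈ 7.3186e+6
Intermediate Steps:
(-3679 + 2170)*(1/(-3623 - 1469) - 4850) = -1509*(1/(-5092) - 4850) = -1509*(-1/5092 - 4850) = -1509*(-24696201/5092) = 37266567309/5092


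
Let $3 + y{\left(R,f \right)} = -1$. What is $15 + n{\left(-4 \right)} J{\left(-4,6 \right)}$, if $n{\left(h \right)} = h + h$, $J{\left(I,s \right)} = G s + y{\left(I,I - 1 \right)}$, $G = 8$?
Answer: $-337$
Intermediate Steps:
$y{\left(R,f \right)} = -4$ ($y{\left(R,f \right)} = -3 - 1 = -4$)
$J{\left(I,s \right)} = -4 + 8 s$ ($J{\left(I,s \right)} = 8 s - 4 = -4 + 8 s$)
$n{\left(h \right)} = 2 h$
$15 + n{\left(-4 \right)} J{\left(-4,6 \right)} = 15 + 2 \left(-4\right) \left(-4 + 8 \cdot 6\right) = 15 - 8 \left(-4 + 48\right) = 15 - 352 = -337$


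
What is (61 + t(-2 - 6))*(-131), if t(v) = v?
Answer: -6943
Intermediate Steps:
(61 + t(-2 - 6))*(-131) = (61 + (-2 - 6))*(-131) = (61 - 8)*(-131) = 53*(-131) = -6943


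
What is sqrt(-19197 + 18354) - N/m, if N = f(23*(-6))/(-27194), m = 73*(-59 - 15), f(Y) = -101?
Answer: 101/146901988 + I*sqrt(843) ≈ 6.8753e-7 + 29.034*I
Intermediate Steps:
m = -5402 (m = 73*(-74) = -5402)
N = 101/27194 (N = -101/(-27194) = -101*(-1/27194) = 101/27194 ≈ 0.0037141)
sqrt(-19197 + 18354) - N/m = sqrt(-19197 + 18354) - 101/(27194*(-5402)) = sqrt(-843) - 101*(-1)/(27194*5402) = I*sqrt(843) - 1*(-101/146901988) = I*sqrt(843) + 101/146901988 = 101/146901988 + I*sqrt(843)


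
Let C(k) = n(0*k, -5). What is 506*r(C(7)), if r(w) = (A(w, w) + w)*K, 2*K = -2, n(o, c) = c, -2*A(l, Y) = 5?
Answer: 3795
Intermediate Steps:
A(l, Y) = -5/2 (A(l, Y) = -½*5 = -5/2)
K = -1 (K = (½)*(-2) = -1)
C(k) = -5
r(w) = 5/2 - w (r(w) = (-5/2 + w)*(-1) = 5/2 - w)
506*r(C(7)) = 506*(5/2 - 1*(-5)) = 506*(5/2 + 5) = 506*(15/2) = 3795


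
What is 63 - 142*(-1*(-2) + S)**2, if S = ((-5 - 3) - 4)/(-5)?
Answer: -67153/25 ≈ -2686.1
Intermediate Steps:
S = 12/5 (S = (-8 - 4)*(-1/5) = -12*(-1/5) = 12/5 ≈ 2.4000)
63 - 142*(-1*(-2) + S)**2 = 63 - 142*(-1*(-2) + 12/5)**2 = 63 - 142*(2 + 12/5)**2 = 63 - 142*(22/5)**2 = 63 - 142*484/25 = 63 - 68728/25 = -67153/25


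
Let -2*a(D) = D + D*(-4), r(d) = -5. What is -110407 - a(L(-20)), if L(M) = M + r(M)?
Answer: -220739/2 ≈ -1.1037e+5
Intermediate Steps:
L(M) = -5 + M (L(M) = M - 5 = -5 + M)
a(D) = 3*D/2 (a(D) = -(D + D*(-4))/2 = -(D - 4*D)/2 = -(-3)*D/2 = 3*D/2)
-110407 - a(L(-20)) = -110407 - 3*(-5 - 20)/2 = -110407 - 3*(-25)/2 = -110407 - 1*(-75/2) = -110407 + 75/2 = -220739/2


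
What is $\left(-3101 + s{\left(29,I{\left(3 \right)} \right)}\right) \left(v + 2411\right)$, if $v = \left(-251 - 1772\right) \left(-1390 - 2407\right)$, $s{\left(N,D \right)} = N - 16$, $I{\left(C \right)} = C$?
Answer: $-23727395296$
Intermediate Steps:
$s{\left(N,D \right)} = -16 + N$
$v = 7681331$ ($v = \left(-2023\right) \left(-3797\right) = 7681331$)
$\left(-3101 + s{\left(29,I{\left(3 \right)} \right)}\right) \left(v + 2411\right) = \left(-3101 + \left(-16 + 29\right)\right) \left(7681331 + 2411\right) = \left(-3101 + 13\right) 7683742 = \left(-3088\right) 7683742 = -23727395296$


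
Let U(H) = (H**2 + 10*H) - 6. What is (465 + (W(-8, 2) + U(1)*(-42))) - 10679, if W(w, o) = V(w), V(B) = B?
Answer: -10432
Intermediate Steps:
W(w, o) = w
U(H) = -6 + H**2 + 10*H
(465 + (W(-8, 2) + U(1)*(-42))) - 10679 = (465 + (-8 + (-6 + 1**2 + 10*1)*(-42))) - 10679 = (465 + (-8 + (-6 + 1 + 10)*(-42))) - 10679 = (465 + (-8 + 5*(-42))) - 10679 = (465 + (-8 - 210)) - 10679 = (465 - 218) - 10679 = 247 - 10679 = -10432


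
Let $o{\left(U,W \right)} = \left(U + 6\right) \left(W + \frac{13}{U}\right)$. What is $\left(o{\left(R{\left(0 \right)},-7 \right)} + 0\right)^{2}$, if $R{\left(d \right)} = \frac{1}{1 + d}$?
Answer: $1764$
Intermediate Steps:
$o{\left(U,W \right)} = \left(6 + U\right) \left(W + \frac{13}{U}\right)$
$\left(o{\left(R{\left(0 \right)},-7 \right)} + 0\right)^{2} = \left(\left(13 + 6 \left(-7\right) + \frac{78}{\frac{1}{1 + 0}} + \frac{1}{1 + 0} \left(-7\right)\right) + 0\right)^{2} = \left(\left(13 - 42 + \frac{78}{1^{-1}} + 1^{-1} \left(-7\right)\right) + 0\right)^{2} = \left(\left(13 - 42 + \frac{78}{1} + 1 \left(-7\right)\right) + 0\right)^{2} = \left(\left(13 - 42 + 78 \cdot 1 - 7\right) + 0\right)^{2} = \left(\left(13 - 42 + 78 - 7\right) + 0\right)^{2} = \left(42 + 0\right)^{2} = 42^{2} = 1764$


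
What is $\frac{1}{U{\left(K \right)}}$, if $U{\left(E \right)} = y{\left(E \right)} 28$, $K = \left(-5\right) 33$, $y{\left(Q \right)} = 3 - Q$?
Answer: $\frac{1}{4704} \approx 0.00021259$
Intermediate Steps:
$K = -165$
$U{\left(E \right)} = 84 - 28 E$ ($U{\left(E \right)} = \left(3 - E\right) 28 = 84 - 28 E$)
$\frac{1}{U{\left(K \right)}} = \frac{1}{84 - -4620} = \frac{1}{84 + 4620} = \frac{1}{4704}$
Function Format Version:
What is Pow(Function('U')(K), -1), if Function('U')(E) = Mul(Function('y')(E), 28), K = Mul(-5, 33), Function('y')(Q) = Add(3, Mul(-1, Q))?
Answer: Rational(1, 4704) ≈ 0.00021259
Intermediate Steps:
K = -165
Function('U')(E) = Add(84, Mul(-28, E)) (Function('U')(E) = Mul(Add(3, Mul(-1, E)), 28) = Add(84, Mul(-28, E)))
Pow(Function('U')(K), -1) = Pow(Add(84, Mul(-28, -165)), -1) = Pow(Add(84, 4620), -1) = Pow(4704, -1) = Rational(1, 4704)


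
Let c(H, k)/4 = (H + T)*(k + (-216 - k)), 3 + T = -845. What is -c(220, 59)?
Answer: -542592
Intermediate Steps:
T = -848 (T = -3 - 845 = -848)
c(H, k) = 732672 - 864*H (c(H, k) = 4*((H - 848)*(k + (-216 - k))) = 4*((-848 + H)*(-216)) = 4*(183168 - 216*H) = 732672 - 864*H)
-c(220, 59) = -(732672 - 864*220) = -(732672 - 190080) = -1*542592 = -542592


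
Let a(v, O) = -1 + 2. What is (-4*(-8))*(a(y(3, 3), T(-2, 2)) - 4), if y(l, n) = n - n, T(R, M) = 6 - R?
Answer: -96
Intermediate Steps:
y(l, n) = 0
a(v, O) = 1
(-4*(-8))*(a(y(3, 3), T(-2, 2)) - 4) = (-4*(-8))*(1 - 4) = 32*(-3) = -96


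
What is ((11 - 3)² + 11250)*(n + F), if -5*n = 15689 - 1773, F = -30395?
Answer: -1876890774/5 ≈ -3.7538e+8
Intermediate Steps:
n = -13916/5 (n = -(15689 - 1773)/5 = -⅕*13916 = -13916/5 ≈ -2783.2)
((11 - 3)² + 11250)*(n + F) = ((11 - 3)² + 11250)*(-13916/5 - 30395) = (8² + 11250)*(-165891/5) = (64 + 11250)*(-165891/5) = 11314*(-165891/5) = -1876890774/5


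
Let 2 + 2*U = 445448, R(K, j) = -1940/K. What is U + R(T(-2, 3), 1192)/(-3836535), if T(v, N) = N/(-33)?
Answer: 170896912693/767307 ≈ 2.2272e+5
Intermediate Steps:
T(v, N) = -N/33 (T(v, N) = N*(-1/33) = -N/33)
U = 222723 (U = -1 + (½)*445448 = -1 + 222724 = 222723)
U + R(T(-2, 3), 1192)/(-3836535) = 222723 - 1940/((-1/33*3))/(-3836535) = 222723 - 1940/(-1/11)*(-1/3836535) = 222723 - 1940*(-11)*(-1/3836535) = 222723 + 21340*(-1/3836535) = 222723 - 4268/767307 = 170896912693/767307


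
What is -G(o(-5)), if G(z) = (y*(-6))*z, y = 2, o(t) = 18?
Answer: 216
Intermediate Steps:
G(z) = -12*z (G(z) = (2*(-6))*z = -12*z)
-G(o(-5)) = -(-12)*18 = -1*(-216) = 216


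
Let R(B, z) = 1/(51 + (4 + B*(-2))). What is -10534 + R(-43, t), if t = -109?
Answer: -1485293/141 ≈ -10534.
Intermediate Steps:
R(B, z) = 1/(55 - 2*B) (R(B, z) = 1/(51 + (4 - 2*B)) = 1/(55 - 2*B))
-10534 + R(-43, t) = -10534 - 1/(-55 + 2*(-43)) = -10534 - 1/(-55 - 86) = -10534 - 1/(-141) = -10534 - 1*(-1/141) = -10534 + 1/141 = -1485293/141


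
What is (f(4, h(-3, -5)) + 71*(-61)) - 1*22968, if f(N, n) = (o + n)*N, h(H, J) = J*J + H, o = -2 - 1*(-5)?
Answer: -27199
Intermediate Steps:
o = 3 (o = -2 + 5 = 3)
h(H, J) = H + J² (h(H, J) = J² + H = H + J²)
f(N, n) = N*(3 + n) (f(N, n) = (3 + n)*N = N*(3 + n))
(f(4, h(-3, -5)) + 71*(-61)) - 1*22968 = (4*(3 + (-3 + (-5)²)) + 71*(-61)) - 1*22968 = (4*(3 + (-3 + 25)) - 4331) - 22968 = (4*(3 + 22) - 4331) - 22968 = (4*25 - 4331) - 22968 = (100 - 4331) - 22968 = -4231 - 22968 = -27199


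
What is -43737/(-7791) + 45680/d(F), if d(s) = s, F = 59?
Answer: 119491121/153223 ≈ 779.85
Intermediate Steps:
-43737/(-7791) + 45680/d(F) = -43737/(-7791) + 45680/59 = -43737*(-1/7791) + 45680*(1/59) = 14579/2597 + 45680/59 = 119491121/153223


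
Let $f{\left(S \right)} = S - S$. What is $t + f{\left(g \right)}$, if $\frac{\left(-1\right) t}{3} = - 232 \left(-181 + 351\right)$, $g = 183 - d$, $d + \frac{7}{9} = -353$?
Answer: $118320$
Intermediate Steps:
$d = - \frac{3184}{9}$ ($d = - \frac{7}{9} - 353 = - \frac{3184}{9} \approx -353.78$)
$g = \frac{4831}{9}$ ($g = 183 - - \frac{3184}{9} = 183 + \frac{3184}{9} = \frac{4831}{9} \approx 536.78$)
$f{\left(S \right)} = 0$
$t = 118320$ ($t = - 3 \left(- 232 \left(-181 + 351\right)\right) = - 3 \left(\left(-232\right) 170\right) = \left(-3\right) \left(-39440\right) = 118320$)
$t + f{\left(g \right)} = 118320 + 0 = 118320$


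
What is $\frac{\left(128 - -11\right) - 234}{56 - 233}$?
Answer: $\frac{95}{177} \approx 0.53672$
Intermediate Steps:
$\frac{\left(128 - -11\right) - 234}{56 - 233} = \frac{\left(128 + 11\right) - 234}{-177} = \left(139 - 234\right) \left(- \frac{1}{177}\right) = \left(-95\right) \left(- \frac{1}{177}\right) = \frac{95}{177}$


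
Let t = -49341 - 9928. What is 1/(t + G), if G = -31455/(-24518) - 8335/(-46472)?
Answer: -569700248/33764730931567 ≈ -1.6873e-5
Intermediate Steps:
G = 833067145/569700248 (G = -31455*(-1/24518) - 8335*(-1/46472) = 31455/24518 + 8335/46472 = 833067145/569700248 ≈ 1.4623)
t = -59269
1/(t + G) = 1/(-59269 + 833067145/569700248) = 1/(-33764730931567/569700248) = -569700248/33764730931567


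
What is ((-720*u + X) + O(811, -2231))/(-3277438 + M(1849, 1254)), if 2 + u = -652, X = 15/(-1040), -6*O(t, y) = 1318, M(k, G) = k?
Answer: -293692039/2043967536 ≈ -0.14369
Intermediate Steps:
O(t, y) = -659/3 (O(t, y) = -⅙*1318 = -659/3)
X = -3/208 (X = 15*(-1/1040) = -3/208 ≈ -0.014423)
u = -654 (u = -2 - 652 = -654)
((-720*u + X) + O(811, -2231))/(-3277438 + M(1849, 1254)) = ((-720*(-654) - 3/208) - 659/3)/(-3277438 + 1849) = ((470880 - 3/208) - 659/3)/(-3275589) = (97943037/208 - 659/3)*(-1/3275589) = (293692039/624)*(-1/3275589) = -293692039/2043967536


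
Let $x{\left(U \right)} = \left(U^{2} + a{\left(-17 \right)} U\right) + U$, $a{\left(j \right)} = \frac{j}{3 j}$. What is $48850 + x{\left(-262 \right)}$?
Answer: $\frac{351434}{3} \approx 1.1714 \cdot 10^{5}$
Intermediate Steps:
$a{\left(j \right)} = \frac{1}{3}$ ($a{\left(j \right)} = j \frac{1}{3 j} = \frac{1}{3}$)
$x{\left(U \right)} = U^{2} + \frac{4 U}{3}$ ($x{\left(U \right)} = \left(U^{2} + \frac{U}{3}\right) + U = U^{2} + \frac{4 U}{3}$)
$48850 + x{\left(-262 \right)} = 48850 + \frac{1}{3} \left(-262\right) \left(4 + 3 \left(-262\right)\right) = 48850 + \frac{1}{3} \left(-262\right) \left(4 - 786\right) = 48850 + \frac{1}{3} \left(-262\right) \left(-782\right) = 48850 + \frac{204884}{3} = \frac{351434}{3}$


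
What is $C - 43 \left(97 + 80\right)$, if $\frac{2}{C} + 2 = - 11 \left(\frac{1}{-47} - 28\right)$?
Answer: $- \frac{109545029}{14393} \approx -7611.0$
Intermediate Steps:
$C = \frac{94}{14393}$ ($C = \frac{2}{-2 - 11 \left(\frac{1}{-47} - 28\right)} = \frac{2}{-2 - 11 \left(- \frac{1}{47} - 28\right)} = \frac{2}{-2 - - \frac{14487}{47}} = \frac{2}{-2 + \frac{14487}{47}} = \frac{2}{\frac{14393}{47}} = 2 \cdot \frac{47}{14393} = \frac{94}{14393} \approx 0.006531$)
$C - 43 \left(97 + 80\right) = \frac{94}{14393} - 43 \left(97 + 80\right) = \frac{94}{14393} - 7611 = - \frac{109545029}{14393}$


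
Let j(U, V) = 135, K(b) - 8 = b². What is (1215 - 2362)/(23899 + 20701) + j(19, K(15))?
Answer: 6019853/44600 ≈ 134.97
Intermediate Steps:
K(b) = 8 + b²
(1215 - 2362)/(23899 + 20701) + j(19, K(15)) = (1215 - 2362)/(23899 + 20701) + 135 = -1147/44600 + 135 = 6019853/44600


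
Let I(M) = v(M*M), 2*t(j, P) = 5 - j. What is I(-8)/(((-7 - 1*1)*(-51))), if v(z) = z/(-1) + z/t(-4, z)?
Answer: -56/459 ≈ -0.12200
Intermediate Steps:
t(j, P) = 5/2 - j/2 (t(j, P) = (5 - j)/2 = 5/2 - j/2)
v(z) = -7*z/9 (v(z) = z/(-1) + z/(5/2 - ½*(-4)) = z*(-1) + z/(5/2 + 2) = -z + z/(9/2) = -z + z*(2/9) = -z + 2*z/9 = -7*z/9)
I(M) = -7*M²/9 (I(M) = -7*M*M/9 = -7*M²/9)
I(-8)/(((-7 - 1*1)*(-51))) = (-7/9*(-8)²)/(((-7 - 1*1)*(-51))) = (-7/9*64)/(((-7 - 1)*(-51))) = -448/(9*((-8*(-51)))) = -448/9/408 = -448/9*1/408 = -56/459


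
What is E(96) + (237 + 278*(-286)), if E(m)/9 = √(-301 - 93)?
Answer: -79271 + 9*I*√394 ≈ -79271.0 + 178.65*I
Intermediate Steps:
E(m) = 9*I*√394 (E(m) = 9*√(-301 - 93) = 9*√(-394) = 9*(I*√394) = 9*I*√394)
E(96) + (237 + 278*(-286)) = 9*I*√394 + (237 + 278*(-286)) = 9*I*√394 + (237 - 79508) = 9*I*√394 - 79271 = -79271 + 9*I*√394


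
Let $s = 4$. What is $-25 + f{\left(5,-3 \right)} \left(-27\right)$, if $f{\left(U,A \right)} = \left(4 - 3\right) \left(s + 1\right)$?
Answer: $-160$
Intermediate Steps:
$f{\left(U,A \right)} = 5$ ($f{\left(U,A \right)} = \left(4 - 3\right) \left(4 + 1\right) = 1 \cdot 5 = 5$)
$-25 + f{\left(5,-3 \right)} \left(-27\right) = -25 + 5 \left(-27\right) = -25 - 135 = -160$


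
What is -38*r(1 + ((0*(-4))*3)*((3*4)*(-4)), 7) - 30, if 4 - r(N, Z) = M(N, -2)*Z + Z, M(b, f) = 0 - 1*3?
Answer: -714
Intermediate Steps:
M(b, f) = -3 (M(b, f) = 0 - 3 = -3)
r(N, Z) = 4 + 2*Z (r(N, Z) = 4 - (-3*Z + Z) = 4 - (-2)*Z = 4 + 2*Z)
-38*r(1 + ((0*(-4))*3)*((3*4)*(-4)), 7) - 30 = -38*(4 + 2*7) - 30 = -38*(4 + 14) - 30 = -38*18 - 30 = -684 - 30 = -714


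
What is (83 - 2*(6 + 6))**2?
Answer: 3481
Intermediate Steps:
(83 - 2*(6 + 6))**2 = (83 - 2*12)**2 = (83 - 24)**2 = 59**2 = 3481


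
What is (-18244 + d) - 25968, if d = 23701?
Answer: -20511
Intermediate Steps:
(-18244 + d) - 25968 = (-18244 + 23701) - 25968 = 5457 - 25968 = -20511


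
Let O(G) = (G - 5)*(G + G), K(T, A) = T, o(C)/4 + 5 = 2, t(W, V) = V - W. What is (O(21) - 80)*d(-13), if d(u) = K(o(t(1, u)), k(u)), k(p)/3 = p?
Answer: -7104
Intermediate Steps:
o(C) = -12 (o(C) = -20 + 4*2 = -20 + 8 = -12)
k(p) = 3*p
O(G) = 2*G*(-5 + G) (O(G) = (-5 + G)*(2*G) = 2*G*(-5 + G))
d(u) = -12
(O(21) - 80)*d(-13) = (2*21*(-5 + 21) - 80)*(-12) = (2*21*16 - 80)*(-12) = (672 - 80)*(-12) = 592*(-12) = -7104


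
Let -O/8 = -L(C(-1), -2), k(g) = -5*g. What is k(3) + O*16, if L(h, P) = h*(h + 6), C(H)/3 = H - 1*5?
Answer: 27633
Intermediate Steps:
C(H) = -15 + 3*H (C(H) = 3*(H - 1*5) = 3*(H - 5) = 3*(-5 + H) = -15 + 3*H)
L(h, P) = h*(6 + h)
O = 1728 (O = -(-8)*(-15 + 3*(-1))*(6 + (-15 + 3*(-1))) = -(-8)*(-15 - 3)*(6 + (-15 - 3)) = -(-8)*(-18*(6 - 18)) = -(-8)*(-18*(-12)) = -(-8)*216 = -8*(-216) = 1728)
k(3) + O*16 = -5*3 + 1728*16 = -15 + 27648 = 27633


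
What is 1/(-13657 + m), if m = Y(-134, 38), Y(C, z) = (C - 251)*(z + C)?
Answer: 1/23303 ≈ 4.2913e-5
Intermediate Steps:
Y(C, z) = (-251 + C)*(C + z)
m = 36960 (m = (-134)² - 251*(-134) - 251*38 - 134*38 = 17956 + 33634 - 9538 - 5092 = 36960)
1/(-13657 + m) = 1/(-13657 + 36960) = 1/23303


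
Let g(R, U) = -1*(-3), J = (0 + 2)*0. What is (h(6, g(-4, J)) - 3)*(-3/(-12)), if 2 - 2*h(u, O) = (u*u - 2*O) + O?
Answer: -37/8 ≈ -4.6250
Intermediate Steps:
J = 0 (J = 2*0 = 0)
g(R, U) = 3
h(u, O) = 1 + O/2 - u**2/2 (h(u, O) = 1 - ((u*u - 2*O) + O)/2 = 1 - ((u**2 - 2*O) + O)/2 = 1 - (u**2 - O)/2 = 1 + (O/2 - u**2/2) = 1 + O/2 - u**2/2)
(h(6, g(-4, J)) - 3)*(-3/(-12)) = ((1 + (1/2)*3 - 1/2*6**2) - 3)*(-3/(-12)) = ((1 + 3/2 - 1/2*36) - 3)*(-3*(-1/12)) = ((1 + 3/2 - 18) - 3)*(1/4) = (-31/2 - 3)*(1/4) = -37/2*1/4 = -37/8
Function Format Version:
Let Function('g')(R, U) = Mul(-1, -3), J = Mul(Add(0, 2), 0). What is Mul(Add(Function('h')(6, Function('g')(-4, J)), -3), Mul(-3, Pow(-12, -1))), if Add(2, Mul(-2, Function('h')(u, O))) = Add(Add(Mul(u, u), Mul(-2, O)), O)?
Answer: Rational(-37, 8) ≈ -4.6250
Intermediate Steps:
J = 0 (J = Mul(2, 0) = 0)
Function('g')(R, U) = 3
Function('h')(u, O) = Add(1, Mul(Rational(1, 2), O), Mul(Rational(-1, 2), Pow(u, 2))) (Function('h')(u, O) = Add(1, Mul(Rational(-1, 2), Add(Add(Mul(u, u), Mul(-2, O)), O))) = Add(1, Mul(Rational(-1, 2), Add(Add(Pow(u, 2), Mul(-2, O)), O))) = Add(1, Mul(Rational(-1, 2), Add(Pow(u, 2), Mul(-1, O)))) = Add(1, Add(Mul(Rational(1, 2), O), Mul(Rational(-1, 2), Pow(u, 2)))) = Add(1, Mul(Rational(1, 2), O), Mul(Rational(-1, 2), Pow(u, 2))))
Mul(Add(Function('h')(6, Function('g')(-4, J)), -3), Mul(-3, Pow(-12, -1))) = Mul(Add(Add(1, Mul(Rational(1, 2), 3), Mul(Rational(-1, 2), Pow(6, 2))), -3), Mul(-3, Pow(-12, -1))) = Mul(Add(Add(1, Rational(3, 2), Mul(Rational(-1, 2), 36)), -3), Mul(-3, Rational(-1, 12))) = Mul(Add(Add(1, Rational(3, 2), -18), -3), Rational(1, 4)) = Mul(Add(Rational(-31, 2), -3), Rational(1, 4)) = Mul(Rational(-37, 2), Rational(1, 4)) = Rational(-37, 8)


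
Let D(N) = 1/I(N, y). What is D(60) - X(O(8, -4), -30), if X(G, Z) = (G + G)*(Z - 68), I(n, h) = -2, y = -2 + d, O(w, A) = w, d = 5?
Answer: 3135/2 ≈ 1567.5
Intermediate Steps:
y = 3 (y = -2 + 5 = 3)
D(N) = -1/2 (D(N) = 1/(-2) = -1/2)
X(G, Z) = 2*G*(-68 + Z) (X(G, Z) = (2*G)*(-68 + Z) = 2*G*(-68 + Z))
D(60) - X(O(8, -4), -30) = -1/2 - 2*8*(-68 - 30) = -1/2 - 2*8*(-98) = -1/2 - 1*(-1568) = -1/2 + 1568 = 3135/2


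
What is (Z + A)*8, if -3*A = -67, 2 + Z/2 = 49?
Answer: 2792/3 ≈ 930.67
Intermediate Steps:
Z = 94 (Z = -4 + 2*49 = -4 + 98 = 94)
A = 67/3 (A = -⅓*(-67) = 67/3 ≈ 22.333)
(Z + A)*8 = (94 + 67/3)*8 = (349/3)*8 = 2792/3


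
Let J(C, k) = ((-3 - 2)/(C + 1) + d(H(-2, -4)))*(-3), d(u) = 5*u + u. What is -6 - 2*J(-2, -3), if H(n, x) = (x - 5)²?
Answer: 2940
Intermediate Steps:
H(n, x) = (-5 + x)²
d(u) = 6*u
J(C, k) = -1458 + 15/(1 + C) (J(C, k) = ((-3 - 2)/(C + 1) + 6*(-5 - 4)²)*(-3) = (-5/(1 + C) + 6*(-9)²)*(-3) = (-5/(1 + C) + 6*81)*(-3) = (-5/(1 + C) + 486)*(-3) = (486 - 5/(1 + C))*(-3) = -1458 + 15/(1 + C))
-6 - 2*J(-2, -3) = -6 - 6*(-481 - 486*(-2))/(1 - 2) = -6 - 6*(-481 + 972)/(-1) = -6 - 6*(-1)*491 = -6 - 2*(-1473) = -6 + 2946 = 2940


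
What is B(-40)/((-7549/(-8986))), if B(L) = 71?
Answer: 638006/7549 ≈ 84.515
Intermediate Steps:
B(-40)/((-7549/(-8986))) = 71/((-7549/(-8986))) = 71/((-7549*(-1/8986))) = 71/(7549/8986) = 71*(8986/7549) = 638006/7549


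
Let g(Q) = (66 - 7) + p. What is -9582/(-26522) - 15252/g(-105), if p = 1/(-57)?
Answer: -140396691/543701 ≈ -258.22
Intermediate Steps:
p = -1/57 ≈ -0.017544
g(Q) = 3362/57 (g(Q) = (66 - 7) - 1/57 = 59 - 1/57 = 3362/57)
-9582/(-26522) - 15252/g(-105) = -9582/(-26522) - 15252/3362/57 = -9582*(-1/26522) - 15252*57/3362 = 4791/13261 - 10602/41 = -140396691/543701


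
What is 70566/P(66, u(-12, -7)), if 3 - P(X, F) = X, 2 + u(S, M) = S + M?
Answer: -23522/21 ≈ -1120.1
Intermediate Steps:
u(S, M) = -2 + M + S (u(S, M) = -2 + (S + M) = -2 + (M + S) = -2 + M + S)
P(X, F) = 3 - X
70566/P(66, u(-12, -7)) = 70566/(3 - 1*66) = 70566/(3 - 66) = 70566/(-63) = 70566*(-1/63) = -23522/21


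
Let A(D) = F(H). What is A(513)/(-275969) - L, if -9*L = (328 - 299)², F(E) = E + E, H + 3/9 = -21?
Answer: 232090313/2483721 ≈ 93.445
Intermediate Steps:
H = -64/3 (H = -⅓ - 21 = -64/3 ≈ -21.333)
F(E) = 2*E
A(D) = -128/3 (A(D) = 2*(-64/3) = -128/3)
L = -841/9 (L = -(328 - 299)²/9 = -⅑*29² = -⅑*841 = -841/9 ≈ -93.444)
A(513)/(-275969) - L = -128/3/(-275969) - 1*(-841/9) = -128/3*(-1/275969) + 841/9 = 128/827907 + 841/9 = 232090313/2483721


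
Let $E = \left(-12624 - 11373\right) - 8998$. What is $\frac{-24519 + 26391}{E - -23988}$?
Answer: $- \frac{1872}{9007} \approx -0.20784$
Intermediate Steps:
$E = -32995$ ($E = -23997 - 8998 = -32995$)
$\frac{-24519 + 26391}{E - -23988} = \frac{-24519 + 26391}{-32995 - -23988} = \frac{1872}{-32995 + 23988} = \frac{1872}{-9007} = 1872 \left(- \frac{1}{9007}\right) = - \frac{1872}{9007}$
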